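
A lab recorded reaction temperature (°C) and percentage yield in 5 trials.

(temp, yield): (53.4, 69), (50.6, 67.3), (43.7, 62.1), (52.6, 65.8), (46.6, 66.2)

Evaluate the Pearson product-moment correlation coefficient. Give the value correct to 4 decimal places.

n = 5, Σx = 246.9, Σy = 330.4, Σx² = 12259.93, Σy² = 21858.78, Σxy = 16349.75
nΣxy − ΣxΣy = 81748.75 − 81575.76 = 172.99
nΣx² − (Σx)² = 61299.65 − 60959.61 = 340.04; nΣy² − (Σy)² = 109293.9 − 109164.16 = 129.74
r = 172.99 / √(340.04 × 129.74) = 172.99 / 210.0400 ≈ 0.8236

0.8236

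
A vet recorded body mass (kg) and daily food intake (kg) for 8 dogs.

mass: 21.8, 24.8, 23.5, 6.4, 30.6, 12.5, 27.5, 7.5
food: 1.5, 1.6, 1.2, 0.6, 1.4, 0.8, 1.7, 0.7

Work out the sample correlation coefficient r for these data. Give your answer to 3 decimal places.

0.915

n = 8, Σx = 154.6, Σy = 9.5, Σx² = 3588.6, Σy² = 12.59, Σxy = 209.26
nΣxy − ΣxΣy = 1674.08 − 1468.7 = 205.38
nΣx² − (Σx)² = 28708.8 − 23901.16 = 4807.64; nΣy² − (Σy)² = 100.72 − 90.25 = 10.47
r = 205.38 / √(4807.64 × 10.47) = 205.38 / 224.3568 ≈ 0.915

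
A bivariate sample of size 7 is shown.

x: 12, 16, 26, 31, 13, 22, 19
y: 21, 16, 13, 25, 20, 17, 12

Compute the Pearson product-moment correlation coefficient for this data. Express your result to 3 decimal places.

n = 7, Σx = 139, Σy = 124, Σx² = 3051, Σy² = 2324, Σxy = 2483
nΣxy − ΣxΣy = 17381 − 17236 = 145
nΣx² − (Σx)² = 21357 − 19321 = 2036; nΣy² − (Σy)² = 16268 − 15376 = 892
r = 145 / √(2036 × 892) = 145 / 1347.6320 ≈ 0.108

0.108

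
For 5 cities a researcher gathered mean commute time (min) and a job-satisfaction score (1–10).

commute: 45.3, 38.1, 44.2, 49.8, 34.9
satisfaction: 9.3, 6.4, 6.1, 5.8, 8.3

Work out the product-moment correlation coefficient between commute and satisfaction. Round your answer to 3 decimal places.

n = 5, Σx = 212.3, Σy = 35.9, Σx² = 9155.39, Σy² = 267.19, Σxy = 1513.26
nΣxy − ΣxΣy = 7566.3 − 7621.57 = -55.27
nΣx² − (Σx)² = 45776.95 − 45071.29 = 705.66; nΣy² − (Σy)² = 1335.95 − 1288.81 = 47.14
r = -55.27 / √(705.66 × 47.14) = -55.27 / 182.3864 ≈ -0.303

-0.303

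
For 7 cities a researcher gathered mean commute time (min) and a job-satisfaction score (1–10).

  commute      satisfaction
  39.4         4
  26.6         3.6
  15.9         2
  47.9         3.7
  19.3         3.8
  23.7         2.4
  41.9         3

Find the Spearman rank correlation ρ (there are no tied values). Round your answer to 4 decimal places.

Rank commute: 5, 4, 1, 7, 2, 3, 6
Rank satisfaction: 7, 4, 1, 5, 6, 2, 3
d = rank(commute) − rank(satisfaction): -2, 0, 0, 2, -4, 1, 3; Σd² = 34
ρ = 1 − 6Σd² / [n(n²−1)] = 1 − 6×34 / (7×48) = 1 − 204/336 ≈ 0.3929

0.3929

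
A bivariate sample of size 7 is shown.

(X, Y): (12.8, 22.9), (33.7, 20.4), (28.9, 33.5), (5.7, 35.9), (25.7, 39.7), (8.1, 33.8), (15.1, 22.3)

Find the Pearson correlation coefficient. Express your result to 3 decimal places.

n = 7, ΣX = 130, ΣY = 208.5, ΣX² = 3121.34, ΣY² = 6567.45, ΣXY = 3784.18
nΣXY − ΣXΣY = 26489.26 − 27105 = -615.74
nΣX² − (ΣX)² = 21849.38 − 16900 = 4949.38; nΣY² − (ΣY)² = 45972.15 − 43472.25 = 2499.9
r = -615.74 / √(4949.38 × 2499.9) = -615.74 / 3517.5212 ≈ -0.175

-0.175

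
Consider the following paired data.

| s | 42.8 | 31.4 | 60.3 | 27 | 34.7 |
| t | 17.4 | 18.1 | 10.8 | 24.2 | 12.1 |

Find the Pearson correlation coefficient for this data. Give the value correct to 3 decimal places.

n = 5, Σs = 196.2, Σt = 82.6, Σs² = 8386.98, Σt² = 1479.06, Σst = 3037.57
nΣst − ΣsΣt = 15187.85 − 16206.12 = -1018.27
nΣs² − (Σs)² = 41934.9 − 38494.44 = 3440.46; nΣt² − (Σt)² = 7395.3 − 6822.76 = 572.54
r = -1018.27 / √(3440.46 × 572.54) = -1018.27 / 1403.4960 ≈ -0.726

-0.726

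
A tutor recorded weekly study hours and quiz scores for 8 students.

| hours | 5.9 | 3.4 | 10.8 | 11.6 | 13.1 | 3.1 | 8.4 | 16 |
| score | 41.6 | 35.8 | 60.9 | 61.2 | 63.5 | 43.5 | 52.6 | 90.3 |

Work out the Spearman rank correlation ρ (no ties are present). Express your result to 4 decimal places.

0.9286

Rank hours: 3, 2, 5, 6, 7, 1, 4, 8
Rank score: 2, 1, 5, 6, 7, 3, 4, 8
d = rank(hours) − rank(score): 1, 1, 0, 0, 0, -2, 0, 0; Σd² = 6
ρ = 1 − 6Σd² / [n(n²−1)] = 1 − 6×6 / (8×63) = 1 − 36/504 ≈ 0.9286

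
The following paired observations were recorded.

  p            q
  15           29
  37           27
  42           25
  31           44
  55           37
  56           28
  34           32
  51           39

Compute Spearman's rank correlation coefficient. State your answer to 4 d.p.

-0.1429

Rank p: 1, 4, 5, 2, 7, 8, 3, 6
Rank q: 4, 2, 1, 8, 6, 3, 5, 7
d = rank(p) − rank(q): -3, 2, 4, -6, 1, 5, -2, -1; Σd² = 96
ρ = 1 − 6Σd² / [n(n²−1)] = 1 − 6×96 / (8×63) = 1 − 576/504 ≈ -0.1429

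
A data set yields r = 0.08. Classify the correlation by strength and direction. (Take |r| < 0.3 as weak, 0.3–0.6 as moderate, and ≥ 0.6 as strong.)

r = 0.08 > 0 so the relationship is positive.
|r| = 0.08, which falls in the weak range.

weak positive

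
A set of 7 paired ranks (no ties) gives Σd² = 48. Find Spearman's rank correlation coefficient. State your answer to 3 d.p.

0.143

ρ = 1 − 6Σd² / [n(n²−1)] = 1 − 6×48 / (7×48)
  = 1 − 288/336 = 1 − 0.8571 ≈ 0.143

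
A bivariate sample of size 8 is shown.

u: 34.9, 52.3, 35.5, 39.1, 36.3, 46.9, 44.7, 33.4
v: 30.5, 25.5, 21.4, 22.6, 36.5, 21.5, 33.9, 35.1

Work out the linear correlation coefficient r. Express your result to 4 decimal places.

n = 8, Σu = 323.1, Σv = 227, Σu² = 13373.31, Σv² = 6724.94, Σuv = 9062.43
nΣuv − ΣuΣv = 72499.44 − 73343.7 = -844.26
nΣu² − (Σu)² = 106986.48 − 104393.61 = 2592.87; nΣv² − (Σv)² = 53799.52 − 51529 = 2270.52
r = -844.26 / √(2592.87 × 2270.52) = -844.26 / 2426.3477 ≈ -0.3480

-0.3480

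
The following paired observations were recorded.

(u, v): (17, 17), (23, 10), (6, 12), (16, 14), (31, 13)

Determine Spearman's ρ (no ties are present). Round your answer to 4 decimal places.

Rank u: 3, 4, 1, 2, 5
Rank v: 5, 1, 2, 4, 3
d = rank(u) − rank(v): -2, 3, -1, -2, 2; Σd² = 22
ρ = 1 − 6Σd² / [n(n²−1)] = 1 − 6×22 / (5×24) = 1 − 132/120 ≈ -0.1000

-0.1000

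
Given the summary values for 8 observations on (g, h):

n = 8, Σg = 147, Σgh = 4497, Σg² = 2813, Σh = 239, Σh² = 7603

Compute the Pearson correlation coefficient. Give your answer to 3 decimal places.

r = (nΣgh − ΣgΣh) / √[(nΣg² − (Σg)²)(nΣh² − (Σh)²)]
Numerator: 8×4497 − 147×239 = 843
Denominator: √[(22504 − 21609)(60824 − 57121)] = √[895 × 3703] = 1820.4903
r = 843 / 1820.4903 ≈ 0.463

0.463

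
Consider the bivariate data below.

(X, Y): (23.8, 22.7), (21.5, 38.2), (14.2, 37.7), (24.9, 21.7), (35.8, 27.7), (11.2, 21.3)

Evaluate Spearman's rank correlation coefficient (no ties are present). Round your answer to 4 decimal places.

0.0857

Rank X: 4, 3, 2, 5, 6, 1
Rank Y: 3, 6, 5, 2, 4, 1
d = rank(X) − rank(Y): 1, -3, -3, 3, 2, 0; Σd² = 32
ρ = 1 − 6Σd² / [n(n²−1)] = 1 − 6×32 / (6×35) = 1 − 192/210 ≈ 0.0857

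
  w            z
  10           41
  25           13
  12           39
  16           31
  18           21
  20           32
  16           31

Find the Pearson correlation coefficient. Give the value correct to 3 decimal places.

n = 7, Σw = 117, Σz = 208, Σw² = 2105, Σz² = 6758, Σwz = 3213
nΣwz − ΣwΣz = 22491 − 24336 = -1845
nΣw² − (Σw)² = 14735 − 13689 = 1046; nΣz² − (Σz)² = 47306 − 43264 = 4042
r = -1845 / √(1046 × 4042) = -1845 / 2056.1936 ≈ -0.897

-0.897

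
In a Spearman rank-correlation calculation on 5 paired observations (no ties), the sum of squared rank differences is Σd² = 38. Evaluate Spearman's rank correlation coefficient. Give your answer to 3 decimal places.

-0.900

ρ = 1 − 6Σd² / [n(n²−1)] = 1 − 6×38 / (5×24)
  = 1 − 228/120 = 1 − 1.9000 ≈ -0.900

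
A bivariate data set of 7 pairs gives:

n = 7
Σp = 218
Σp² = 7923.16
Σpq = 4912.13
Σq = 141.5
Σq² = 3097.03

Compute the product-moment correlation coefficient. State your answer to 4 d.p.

r = (nΣpq − ΣpΣq) / √[(nΣp² − (Σp)²)(nΣq² − (Σq)²)]
Numerator: 7×4912.13 − 218×141.5 = 3537.91
Denominator: √[(55462.12 − 47524)(21679.21 − 20022.25)] = √[7938.12 × 1656.96] = 3626.7268
r = 3537.91 / 3626.7268 ≈ 0.9755

0.9755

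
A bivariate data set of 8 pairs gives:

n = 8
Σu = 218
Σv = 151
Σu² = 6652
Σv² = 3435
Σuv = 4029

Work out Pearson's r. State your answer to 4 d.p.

-0.1329

r = (nΣuv − ΣuΣv) / √[(nΣu² − (Σu)²)(nΣv² − (Σv)²)]
Numerator: 8×4029 − 218×151 = -686
Denominator: √[(53216 − 47524)(27480 − 22801)] = √[5692 × 4679] = 5160.7042
r = -686 / 5160.7042 ≈ -0.1329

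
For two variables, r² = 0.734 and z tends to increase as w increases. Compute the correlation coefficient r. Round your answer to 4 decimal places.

|r| = √0.734 = 0.8567
The association is positive, so r = 0.8567.

0.8567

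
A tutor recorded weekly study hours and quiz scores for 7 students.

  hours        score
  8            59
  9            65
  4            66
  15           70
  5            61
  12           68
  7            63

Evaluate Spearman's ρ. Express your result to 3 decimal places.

Rank hours: 4, 5, 1, 7, 2, 6, 3
Rank score: 1, 4, 5, 7, 2, 6, 3
d = rank(hours) − rank(score): 3, 1, -4, 0, 0, 0, 0; Σd² = 26
ρ = 1 − 6Σd² / [n(n²−1)] = 1 − 6×26 / (7×48) = 1 − 156/336 ≈ 0.536

0.536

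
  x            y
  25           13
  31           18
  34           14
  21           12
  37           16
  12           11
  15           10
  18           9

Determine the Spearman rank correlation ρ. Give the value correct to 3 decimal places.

0.833

Rank x: 5, 6, 7, 4, 8, 1, 2, 3
Rank y: 5, 8, 6, 4, 7, 3, 2, 1
d = rank(x) − rank(y): 0, -2, 1, 0, 1, -2, 0, 2; Σd² = 14
ρ = 1 − 6Σd² / [n(n²−1)] = 1 − 6×14 / (8×63) = 1 − 84/504 ≈ 0.833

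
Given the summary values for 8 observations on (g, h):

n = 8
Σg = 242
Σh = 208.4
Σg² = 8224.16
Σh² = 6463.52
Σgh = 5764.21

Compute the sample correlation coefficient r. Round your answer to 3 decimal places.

r = (nΣgh − ΣgΣh) / √[(nΣg² − (Σg)²)(nΣh² − (Σh)²)]
Numerator: 8×5764.21 − 242×208.4 = -4319.12
Denominator: √[(65793.28 − 58564)(51708.16 − 43430.56)] = √[7229.28 × 8277.6] = 7735.7022
r = -4319.12 / 7735.7022 ≈ -0.558

-0.558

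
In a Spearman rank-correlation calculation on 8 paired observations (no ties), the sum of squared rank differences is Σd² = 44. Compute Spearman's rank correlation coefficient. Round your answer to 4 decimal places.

0.4762

ρ = 1 − 6Σd² / [n(n²−1)] = 1 − 6×44 / (8×63)
  = 1 − 264/504 = 1 − 0.52381 ≈ 0.4762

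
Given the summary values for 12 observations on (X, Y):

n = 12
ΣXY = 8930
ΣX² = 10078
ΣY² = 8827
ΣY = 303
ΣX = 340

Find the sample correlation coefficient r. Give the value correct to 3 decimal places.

r = (nΣXY − ΣXΣY) / √[(nΣX² − (ΣX)²)(nΣY² − (ΣY)²)]
Numerator: 12×8930 − 340×303 = 4140
Denominator: √[(120936 − 115600)(105924 − 91809)] = √[5336 × 14115] = 8678.5736
r = 4140 / 8678.5736 ≈ 0.477

0.477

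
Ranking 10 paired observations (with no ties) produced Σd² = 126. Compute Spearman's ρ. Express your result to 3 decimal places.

0.236

ρ = 1 − 6Σd² / [n(n²−1)] = 1 − 6×126 / (10×99)
  = 1 − 756/990 = 1 − 0.7636 ≈ 0.236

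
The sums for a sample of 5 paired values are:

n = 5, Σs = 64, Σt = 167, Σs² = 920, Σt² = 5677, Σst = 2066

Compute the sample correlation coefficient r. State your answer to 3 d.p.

r = (nΣst − ΣsΣt) / √[(nΣs² − (Σs)²)(nΣt² − (Σt)²)]
Numerator: 5×2066 − 64×167 = -358
Denominator: √[(4600 − 4096)(28385 − 27889)] = √[504 × 496] = 499.9840
r = -358 / 499.9840 ≈ -0.716

-0.716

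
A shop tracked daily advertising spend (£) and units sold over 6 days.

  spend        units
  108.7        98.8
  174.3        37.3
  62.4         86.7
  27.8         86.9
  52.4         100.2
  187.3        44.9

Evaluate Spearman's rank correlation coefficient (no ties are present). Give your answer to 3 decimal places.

Rank spend: 4, 5, 3, 1, 2, 6
Rank units: 5, 1, 3, 4, 6, 2
d = rank(spend) − rank(units): -1, 4, 0, -3, -4, 4; Σd² = 58
ρ = 1 − 6Σd² / [n(n²−1)] = 1 − 6×58 / (6×35) = 1 − 348/210 ≈ -0.657

-0.657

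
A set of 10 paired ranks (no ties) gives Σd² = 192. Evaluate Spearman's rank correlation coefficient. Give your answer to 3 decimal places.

-0.164

ρ = 1 − 6Σd² / [n(n²−1)] = 1 − 6×192 / (10×99)
  = 1 − 1152/990 = 1 − 1.1636 ≈ -0.164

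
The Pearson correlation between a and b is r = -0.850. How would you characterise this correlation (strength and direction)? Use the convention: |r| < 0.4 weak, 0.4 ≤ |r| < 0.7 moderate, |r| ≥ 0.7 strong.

r = -0.850 < 0 so the relationship is negative.
|r| = 0.850, which falls in the strong range.

strong negative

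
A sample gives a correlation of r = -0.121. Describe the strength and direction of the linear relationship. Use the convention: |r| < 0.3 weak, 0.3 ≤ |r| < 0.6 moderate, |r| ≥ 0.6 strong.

weak negative

r = -0.121 < 0 so the relationship is negative.
|r| = 0.121, which falls in the weak range.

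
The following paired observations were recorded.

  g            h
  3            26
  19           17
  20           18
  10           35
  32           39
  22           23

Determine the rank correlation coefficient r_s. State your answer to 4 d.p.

Rank g: 1, 3, 4, 2, 6, 5
Rank h: 4, 1, 2, 5, 6, 3
d = rank(g) − rank(h): -3, 2, 2, -3, 0, 2; Σd² = 30
ρ = 1 − 6Σd² / [n(n²−1)] = 1 − 6×30 / (6×35) = 1 − 180/210 ≈ 0.1429

0.1429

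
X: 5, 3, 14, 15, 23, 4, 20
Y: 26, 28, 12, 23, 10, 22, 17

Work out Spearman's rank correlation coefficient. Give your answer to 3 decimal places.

Rank X: 3, 1, 4, 5, 7, 2, 6
Rank Y: 6, 7, 2, 5, 1, 4, 3
d = rank(X) − rank(Y): -3, -6, 2, 0, 6, -2, 3; Σd² = 98
ρ = 1 − 6Σd² / [n(n²−1)] = 1 − 6×98 / (7×48) = 1 − 588/336 ≈ -0.750

-0.750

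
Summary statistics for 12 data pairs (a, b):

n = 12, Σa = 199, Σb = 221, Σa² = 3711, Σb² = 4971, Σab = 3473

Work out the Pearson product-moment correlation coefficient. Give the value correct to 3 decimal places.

-0.315

r = (nΣab − ΣaΣb) / √[(nΣa² − (Σa)²)(nΣb² − (Σb)²)]
Numerator: 12×3473 − 199×221 = -2303
Denominator: √[(44532 − 39601)(59652 − 48841)] = √[4931 × 10811] = 7301.3041
r = -2303 / 7301.3041 ≈ -0.315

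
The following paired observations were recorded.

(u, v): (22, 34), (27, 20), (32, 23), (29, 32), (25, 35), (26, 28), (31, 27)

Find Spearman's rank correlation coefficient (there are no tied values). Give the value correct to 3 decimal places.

Rank u: 1, 4, 7, 5, 2, 3, 6
Rank v: 6, 1, 2, 5, 7, 4, 3
d = rank(u) − rank(v): -5, 3, 5, 0, -5, -1, 3; Σd² = 94
ρ = 1 − 6Σd² / [n(n²−1)] = 1 − 6×94 / (7×48) = 1 − 564/336 ≈ -0.679

-0.679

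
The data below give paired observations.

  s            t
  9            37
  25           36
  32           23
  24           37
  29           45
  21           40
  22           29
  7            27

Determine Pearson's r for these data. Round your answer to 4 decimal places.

n = 8, Σs = 169, Σt = 274, Σs² = 4121, Σt² = 9758, Σst = 5829
nΣst − ΣsΣt = 46632 − 46306 = 326
nΣs² − (Σs)² = 32968 − 28561 = 4407; nΣt² − (Σt)² = 78064 − 75076 = 2988
r = 326 / √(4407 × 2988) = 326 / 3628.7899 ≈ 0.0898

0.0898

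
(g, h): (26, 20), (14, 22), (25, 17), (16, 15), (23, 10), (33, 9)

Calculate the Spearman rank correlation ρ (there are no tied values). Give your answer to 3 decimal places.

Rank g: 5, 1, 4, 2, 3, 6
Rank h: 5, 6, 4, 3, 2, 1
d = rank(g) − rank(h): 0, -5, 0, -1, 1, 5; Σd² = 52
ρ = 1 − 6Σd² / [n(n²−1)] = 1 − 6×52 / (6×35) = 1 − 312/210 ≈ -0.486

-0.486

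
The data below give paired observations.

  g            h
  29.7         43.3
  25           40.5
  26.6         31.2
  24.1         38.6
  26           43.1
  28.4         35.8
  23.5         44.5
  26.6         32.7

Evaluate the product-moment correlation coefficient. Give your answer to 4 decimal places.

-0.1921

n = 8, Σg = 209.9, Σh = 309.7, Σg² = 5537.83, Σh² = 12167.33, Σgh = 8111.58
nΣgh − ΣgΣh = 64892.64 − 65006.03 = -113.39
nΣg² − (Σg)² = 44302.64 − 44058.01 = 244.63; nΣh² − (Σh)² = 97338.64 − 95914.09 = 1424.55
r = -113.39 / √(244.63 × 1424.55) = -113.39 / 590.3284 ≈ -0.1921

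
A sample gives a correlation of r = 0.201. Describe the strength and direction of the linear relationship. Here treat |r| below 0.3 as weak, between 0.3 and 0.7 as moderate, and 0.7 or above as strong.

weak positive

r = 0.201 > 0 so the relationship is positive.
|r| = 0.201, which falls in the weak range.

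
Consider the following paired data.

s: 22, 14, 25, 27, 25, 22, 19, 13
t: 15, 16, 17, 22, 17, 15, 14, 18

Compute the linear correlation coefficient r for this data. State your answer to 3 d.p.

n = 8, Σs = 167, Σt = 134, Σs² = 3673, Σt² = 2288, Σst = 2828
nΣst − ΣsΣt = 22624 − 22378 = 246
nΣs² − (Σs)² = 29384 − 27889 = 1495; nΣt² − (Σt)² = 18304 − 17956 = 348
r = 246 / √(1495 × 348) = 246 / 721.2905 ≈ 0.341

0.341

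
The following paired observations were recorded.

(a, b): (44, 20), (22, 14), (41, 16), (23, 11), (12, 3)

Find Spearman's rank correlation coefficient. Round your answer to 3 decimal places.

0.900

Rank a: 5, 2, 4, 3, 1
Rank b: 5, 3, 4, 2, 1
d = rank(a) − rank(b): 0, -1, 0, 1, 0; Σd² = 2
ρ = 1 − 6Σd² / [n(n²−1)] = 1 − 6×2 / (5×24) = 1 − 12/120 ≈ 0.900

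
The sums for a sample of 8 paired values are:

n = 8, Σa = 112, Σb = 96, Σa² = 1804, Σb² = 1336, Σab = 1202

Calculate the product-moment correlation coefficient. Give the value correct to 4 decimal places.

-0.6814

r = (nΣab − ΣaΣb) / √[(nΣa² − (Σa)²)(nΣb² − (Σb)²)]
Numerator: 8×1202 − 112×96 = -1136
Denominator: √[(14432 − 12544)(10688 − 9216)] = √[1888 × 1472] = 1667.0741
r = -1136 / 1667.0741 ≈ -0.6814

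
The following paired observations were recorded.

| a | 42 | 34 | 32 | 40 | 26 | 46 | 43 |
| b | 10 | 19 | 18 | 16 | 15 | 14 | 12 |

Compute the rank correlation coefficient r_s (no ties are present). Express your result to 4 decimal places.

-0.6071

Rank a: 5, 3, 2, 4, 1, 7, 6
Rank b: 1, 7, 6, 5, 4, 3, 2
d = rank(a) − rank(b): 4, -4, -4, -1, -3, 4, 4; Σd² = 90
ρ = 1 − 6Σd² / [n(n²−1)] = 1 − 6×90 / (7×48) = 1 − 540/336 ≈ -0.6071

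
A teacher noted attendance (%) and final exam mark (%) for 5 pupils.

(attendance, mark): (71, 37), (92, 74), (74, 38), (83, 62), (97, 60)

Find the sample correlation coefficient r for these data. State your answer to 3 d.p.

n = 5, Σx = 417, Σy = 271, Σx² = 35279, Σy² = 15733, Σxy = 23213
nΣxy − ΣxΣy = 116065 − 113007 = 3058
nΣx² − (Σx)² = 176395 − 173889 = 2506; nΣy² − (Σy)² = 78665 − 73441 = 5224
r = 3058 / √(2506 × 5224) = 3058 / 3618.1962 ≈ 0.845

0.845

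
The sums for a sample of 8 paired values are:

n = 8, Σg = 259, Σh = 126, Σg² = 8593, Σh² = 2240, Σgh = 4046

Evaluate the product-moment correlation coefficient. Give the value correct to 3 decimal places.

r = (nΣgh − ΣgΣh) / √[(nΣg² − (Σg)²)(nΣh² − (Σh)²)]
Numerator: 8×4046 − 259×126 = -266
Denominator: √[(68744 − 67081)(17920 − 15876)] = √[1663 × 2044] = 1843.6844
r = -266 / 1843.6844 ≈ -0.144

-0.144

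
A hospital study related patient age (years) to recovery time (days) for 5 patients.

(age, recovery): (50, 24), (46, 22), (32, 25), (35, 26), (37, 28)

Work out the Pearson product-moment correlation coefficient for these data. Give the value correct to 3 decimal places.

-0.614

n = 5, Σx = 200, Σy = 125, Σx² = 8234, Σy² = 3145, Σxy = 4958
nΣxy − ΣxΣy = 24790 − 25000 = -210
nΣx² − (Σx)² = 41170 − 40000 = 1170; nΣy² − (Σy)² = 15725 − 15625 = 100
r = -210 / √(1170 × 100) = -210 / 342.0526 ≈ -0.614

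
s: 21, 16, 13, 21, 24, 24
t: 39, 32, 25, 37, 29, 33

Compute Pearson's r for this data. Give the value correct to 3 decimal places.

0.469

n = 6, Σs = 119, Σt = 195, Σs² = 2459, Σt² = 6469, Σst = 3921
nΣst − ΣsΣt = 23526 − 23205 = 321
nΣs² − (Σs)² = 14754 − 14161 = 593; nΣt² − (Σt)² = 38814 − 38025 = 789
r = 321 / √(593 × 789) = 321 / 684.0154 ≈ 0.469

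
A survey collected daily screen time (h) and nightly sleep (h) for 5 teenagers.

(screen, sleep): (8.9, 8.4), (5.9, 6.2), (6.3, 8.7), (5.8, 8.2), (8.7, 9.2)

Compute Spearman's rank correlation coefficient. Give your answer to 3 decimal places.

0.600

Rank screen: 5, 2, 3, 1, 4
Rank sleep: 3, 1, 4, 2, 5
d = rank(screen) − rank(sleep): 2, 1, -1, -1, -1; Σd² = 8
ρ = 1 − 6Σd² / [n(n²−1)] = 1 − 6×8 / (5×24) = 1 − 48/120 ≈ 0.600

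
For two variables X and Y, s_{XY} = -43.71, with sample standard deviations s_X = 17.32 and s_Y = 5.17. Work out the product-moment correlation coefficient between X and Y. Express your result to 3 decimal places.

-0.488

r = Cov(X,Y) / (s_X · s_Y) = -43.71 / (17.32 × 5.17)
  = -43.71 / 89.5444 ≈ -0.488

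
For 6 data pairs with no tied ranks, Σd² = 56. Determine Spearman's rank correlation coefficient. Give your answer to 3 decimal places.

ρ = 1 − 6Σd² / [n(n²−1)] = 1 − 6×56 / (6×35)
  = 1 − 336/210 = 1 − 1.6000 ≈ -0.600

-0.600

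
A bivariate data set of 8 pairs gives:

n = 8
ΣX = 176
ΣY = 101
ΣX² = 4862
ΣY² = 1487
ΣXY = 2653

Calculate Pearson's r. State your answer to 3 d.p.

r = (nΣXY − ΣXΣY) / √[(nΣX² − (ΣX)²)(nΣY² − (ΣY)²)]
Numerator: 8×2653 − 176×101 = 3448
Denominator: √[(38896 − 30976)(11896 − 10201)] = √[7920 × 1695] = 3663.9323
r = 3448 / 3663.9323 ≈ 0.941

0.941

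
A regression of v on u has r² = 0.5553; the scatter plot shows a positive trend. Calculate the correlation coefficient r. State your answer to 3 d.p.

|r| = √0.5553 = 0.745
The association is positive, so r = 0.745.

0.745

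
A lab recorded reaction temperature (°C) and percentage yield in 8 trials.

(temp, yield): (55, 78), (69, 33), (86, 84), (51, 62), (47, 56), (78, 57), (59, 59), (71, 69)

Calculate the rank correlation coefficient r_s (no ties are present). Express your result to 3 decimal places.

0.310

Rank temp: 3, 5, 8, 2, 1, 7, 4, 6
Rank yield: 7, 1, 8, 5, 2, 3, 4, 6
d = rank(temp) − rank(yield): -4, 4, 0, -3, -1, 4, 0, 0; Σd² = 58
ρ = 1 − 6Σd² / [n(n²−1)] = 1 − 6×58 / (8×63) = 1 − 348/504 ≈ 0.310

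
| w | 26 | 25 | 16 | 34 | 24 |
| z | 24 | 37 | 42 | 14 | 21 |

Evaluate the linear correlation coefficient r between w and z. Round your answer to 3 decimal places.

-0.839

n = 5, Σw = 125, Σz = 138, Σw² = 3289, Σz² = 4346, Σwz = 3201
nΣwz − ΣwΣz = 16005 − 17250 = -1245
nΣw² − (Σw)² = 16445 − 15625 = 820; nΣz² − (Σz)² = 21730 − 19044 = 2686
r = -1245 / √(820 × 2686) = -1245 / 1484.0889 ≈ -0.839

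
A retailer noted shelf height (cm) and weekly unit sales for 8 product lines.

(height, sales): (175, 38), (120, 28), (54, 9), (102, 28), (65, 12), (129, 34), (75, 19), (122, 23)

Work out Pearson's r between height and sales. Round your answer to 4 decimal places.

n = 8, Σx = 842, Σy = 191, Σx² = 99720, Σy² = 5283, Σxy = 22749
nΣxy − ΣxΣy = 181992 − 160822 = 21170
nΣx² − (Σx)² = 797760 − 708964 = 88796; nΣy² − (Σy)² = 42264 − 36481 = 5783
r = 21170 / √(88796 × 5783) = 21170 / 22660.6988 ≈ 0.9342

0.9342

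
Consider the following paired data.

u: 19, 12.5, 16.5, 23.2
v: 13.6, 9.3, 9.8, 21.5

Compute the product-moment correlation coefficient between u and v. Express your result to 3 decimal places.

0.928

n = 4, Σu = 71.2, Σv = 54.2, Σu² = 1327.74, Σv² = 829.74, Σuv = 1035.15
nΣuv − ΣuΣv = 4140.6 − 3859.04 = 281.56
nΣu² − (Σu)² = 5310.96 − 5069.44 = 241.52; nΣv² − (Σv)² = 3318.96 − 2937.64 = 381.32
r = 281.56 / √(241.52 × 381.32) = 281.56 / 303.4739 ≈ 0.928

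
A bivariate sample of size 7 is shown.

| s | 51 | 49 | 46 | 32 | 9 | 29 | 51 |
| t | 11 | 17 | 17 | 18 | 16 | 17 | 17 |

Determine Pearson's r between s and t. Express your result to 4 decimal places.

-0.2455

n = 7, Σs = 267, Σt = 113, Σs² = 11665, Σt² = 1857, Σst = 4256
nΣst − ΣsΣt = 29792 − 30171 = -379
nΣs² − (Σs)² = 81655 − 71289 = 10366; nΣt² − (Σt)² = 12999 − 12769 = 230
r = -379 / √(10366 × 230) = -379 / 1544.0790 ≈ -0.2455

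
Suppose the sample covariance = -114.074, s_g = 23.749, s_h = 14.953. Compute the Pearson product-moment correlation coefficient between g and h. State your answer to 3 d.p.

r = Cov(g,h) / (s_g · s_h) = -114.074 / (23.749 × 14.953)
  = -114.074 / 355.1188 ≈ -0.321

-0.321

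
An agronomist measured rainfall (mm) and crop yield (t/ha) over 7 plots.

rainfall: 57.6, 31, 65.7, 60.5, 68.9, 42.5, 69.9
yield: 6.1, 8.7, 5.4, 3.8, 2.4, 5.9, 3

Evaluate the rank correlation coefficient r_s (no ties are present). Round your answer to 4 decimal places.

Rank rainfall: 3, 1, 5, 4, 6, 2, 7
Rank yield: 6, 7, 4, 3, 1, 5, 2
d = rank(rainfall) − rank(yield): -3, -6, 1, 1, 5, -3, 5; Σd² = 106
ρ = 1 − 6Σd² / [n(n²−1)] = 1 − 6×106 / (7×48) = 1 − 636/336 ≈ -0.8929

-0.8929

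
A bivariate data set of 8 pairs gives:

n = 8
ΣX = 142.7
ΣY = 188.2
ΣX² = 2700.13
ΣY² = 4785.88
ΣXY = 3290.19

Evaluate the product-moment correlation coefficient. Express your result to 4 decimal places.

r = (nΣXY − ΣXΣY) / √[(nΣX² − (ΣX)²)(nΣY² − (ΣY)²)]
Numerator: 8×3290.19 − 142.7×188.2 = -534.62
Denominator: √[(21601.04 − 20363.29)(38287.04 − 35419.24)] = √[1237.75 × 2867.8] = 1884.0434
r = -534.62 / 1884.0434 ≈ -0.2838

-0.2838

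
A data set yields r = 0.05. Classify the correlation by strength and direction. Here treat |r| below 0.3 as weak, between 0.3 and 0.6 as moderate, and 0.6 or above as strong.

r = 0.05 > 0 so the relationship is positive.
|r| = 0.05, which falls in the weak range.

weak positive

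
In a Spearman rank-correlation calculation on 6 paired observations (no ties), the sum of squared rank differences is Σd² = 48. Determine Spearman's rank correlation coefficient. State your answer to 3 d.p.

ρ = 1 − 6Σd² / [n(n²−1)] = 1 − 6×48 / (6×35)
  = 1 − 288/210 = 1 − 1.3714 ≈ -0.371

-0.371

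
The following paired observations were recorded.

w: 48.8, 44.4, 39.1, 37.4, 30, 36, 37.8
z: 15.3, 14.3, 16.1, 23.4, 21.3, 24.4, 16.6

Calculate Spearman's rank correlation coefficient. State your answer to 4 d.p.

-0.8571

Rank w: 7, 6, 5, 3, 1, 2, 4
Rank z: 2, 1, 3, 6, 5, 7, 4
d = rank(w) − rank(z): 5, 5, 2, -3, -4, -5, 0; Σd² = 104
ρ = 1 − 6Σd² / [n(n²−1)] = 1 − 6×104 / (7×48) = 1 − 624/336 ≈ -0.8571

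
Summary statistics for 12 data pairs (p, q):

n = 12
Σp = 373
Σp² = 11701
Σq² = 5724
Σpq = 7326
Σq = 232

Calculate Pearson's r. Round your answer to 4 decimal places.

r = (nΣpq − ΣpΣq) / √[(nΣp² − (Σp)²)(nΣq² − (Σq)²)]
Numerator: 12×7326 − 373×232 = 1376
Denominator: √[(140412 − 139129)(68688 − 53824)] = √[1283 × 14864] = 4366.9797
r = 1376 / 4366.9797 ≈ 0.3151

0.3151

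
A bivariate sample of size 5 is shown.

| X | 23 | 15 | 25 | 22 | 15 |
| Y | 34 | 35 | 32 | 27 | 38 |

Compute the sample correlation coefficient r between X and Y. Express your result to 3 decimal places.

n = 5, ΣX = 100, ΣY = 166, ΣX² = 2088, ΣY² = 5578, ΣXY = 3271
nΣXY − ΣXΣY = 16355 − 16600 = -245
nΣX² − (ΣX)² = 10440 − 10000 = 440; nΣY² − (ΣY)² = 27890 − 27556 = 334
r = -245 / √(440 × 334) = -245 / 383.3536 ≈ -0.639

-0.639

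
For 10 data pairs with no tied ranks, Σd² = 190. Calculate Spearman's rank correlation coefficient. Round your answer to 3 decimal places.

ρ = 1 − 6Σd² / [n(n²−1)] = 1 − 6×190 / (10×99)
  = 1 − 1140/990 = 1 − 1.1515 ≈ -0.152

-0.152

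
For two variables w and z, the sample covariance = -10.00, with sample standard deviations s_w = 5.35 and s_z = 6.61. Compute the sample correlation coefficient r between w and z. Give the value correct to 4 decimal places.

r = Cov(w,z) / (s_w · s_z) = -10.00 / (5.35 × 6.61)
  = -10.00 / 35.3635 ≈ -0.2828

-0.2828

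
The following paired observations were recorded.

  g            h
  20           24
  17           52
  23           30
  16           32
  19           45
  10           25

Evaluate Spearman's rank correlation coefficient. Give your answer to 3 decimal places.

-0.143

Rank g: 5, 3, 6, 2, 4, 1
Rank h: 1, 6, 3, 4, 5, 2
d = rank(g) − rank(h): 4, -3, 3, -2, -1, -1; Σd² = 40
ρ = 1 − 6Σd² / [n(n²−1)] = 1 − 6×40 / (6×35) = 1 − 240/210 ≈ -0.143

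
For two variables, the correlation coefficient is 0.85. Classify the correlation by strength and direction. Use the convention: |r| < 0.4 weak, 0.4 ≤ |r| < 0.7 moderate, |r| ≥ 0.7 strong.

strong positive

r = 0.85 > 0 so the relationship is positive.
|r| = 0.85, which falls in the strong range.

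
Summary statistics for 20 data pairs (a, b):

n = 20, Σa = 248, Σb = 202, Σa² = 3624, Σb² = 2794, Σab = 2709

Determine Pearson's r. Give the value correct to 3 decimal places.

r = (nΣab − ΣaΣb) / √[(nΣa² − (Σa)²)(nΣb² − (Σb)²)]
Numerator: 20×2709 − 248×202 = 4084
Denominator: √[(72480 − 61504)(55880 − 40804)] = √[10976 × 15076] = 12863.6766
r = 4084 / 12863.6766 ≈ 0.317

0.317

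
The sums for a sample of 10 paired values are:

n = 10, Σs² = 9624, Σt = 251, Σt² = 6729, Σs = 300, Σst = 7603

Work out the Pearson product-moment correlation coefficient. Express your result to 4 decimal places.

0.1411

r = (nΣst − ΣsΣt) / √[(nΣs² − (Σs)²)(nΣt² − (Σt)²)]
Numerator: 10×7603 − 300×251 = 730
Denominator: √[(96240 − 90000)(67290 − 63001)] = √[6240 × 4289] = 5173.3316
r = 730 / 5173.3316 ≈ 0.1411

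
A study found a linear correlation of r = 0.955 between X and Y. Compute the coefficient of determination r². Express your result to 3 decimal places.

r² = (0.955)² = 0.912

0.912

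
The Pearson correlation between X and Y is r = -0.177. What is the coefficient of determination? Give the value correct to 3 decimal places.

0.031

r² = (-0.177)² = 0.031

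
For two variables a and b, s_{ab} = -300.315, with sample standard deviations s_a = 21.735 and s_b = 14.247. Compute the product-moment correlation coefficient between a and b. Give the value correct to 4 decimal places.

r = Cov(a,b) / (s_a · s_b) = -300.315 / (21.735 × 14.247)
  = -300.315 / 309.6585 ≈ -0.9698

-0.9698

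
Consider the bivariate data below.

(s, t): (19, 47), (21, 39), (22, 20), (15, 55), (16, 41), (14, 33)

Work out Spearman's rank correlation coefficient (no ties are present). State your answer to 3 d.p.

Rank s: 4, 5, 6, 2, 3, 1
Rank t: 5, 3, 1, 6, 4, 2
d = rank(s) − rank(t): -1, 2, 5, -4, -1, -1; Σd² = 48
ρ = 1 − 6Σd² / [n(n²−1)] = 1 − 6×48 / (6×35) = 1 − 288/210 ≈ -0.371

-0.371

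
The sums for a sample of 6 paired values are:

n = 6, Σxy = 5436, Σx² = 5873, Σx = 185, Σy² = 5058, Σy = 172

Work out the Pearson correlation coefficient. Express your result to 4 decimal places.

0.9048

r = (nΣxy − ΣxΣy) / √[(nΣx² − (Σx)²)(nΣy² − (Σy)²)]
Numerator: 6×5436 − 185×172 = 796
Denominator: √[(35238 − 34225)(30348 − 29584)] = √[1013 × 764] = 879.7341
r = 796 / 879.7341 ≈ 0.9048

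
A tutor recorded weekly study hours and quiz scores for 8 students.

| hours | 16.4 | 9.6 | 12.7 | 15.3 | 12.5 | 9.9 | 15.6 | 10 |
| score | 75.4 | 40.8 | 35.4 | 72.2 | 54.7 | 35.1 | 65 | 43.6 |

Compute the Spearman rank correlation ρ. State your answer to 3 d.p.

Rank hours: 8, 1, 5, 6, 4, 2, 7, 3
Rank score: 8, 3, 2, 7, 5, 1, 6, 4
d = rank(hours) − rank(score): 0, -2, 3, -1, -1, 1, 1, -1; Σd² = 18
ρ = 1 − 6Σd² / [n(n²−1)] = 1 − 6×18 / (8×63) = 1 − 108/504 ≈ 0.786

0.786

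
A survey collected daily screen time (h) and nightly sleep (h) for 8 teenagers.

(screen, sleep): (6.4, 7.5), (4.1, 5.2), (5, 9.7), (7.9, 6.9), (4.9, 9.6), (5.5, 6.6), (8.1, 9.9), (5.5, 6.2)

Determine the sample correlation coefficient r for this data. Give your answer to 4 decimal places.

0.2741

n = 8, Σx = 47.4, Σy = 61.6, Σx² = 295.3, Σy² = 497.16, Σxy = 369.96
nΣxy − ΣxΣy = 2959.68 − 2919.84 = 39.84
nΣx² − (Σx)² = 2362.4 − 2246.76 = 115.64; nΣy² − (Σy)² = 3977.28 − 3794.56 = 182.72
r = 39.84 / √(115.64 × 182.72) = 39.84 / 145.3607 ≈ 0.2741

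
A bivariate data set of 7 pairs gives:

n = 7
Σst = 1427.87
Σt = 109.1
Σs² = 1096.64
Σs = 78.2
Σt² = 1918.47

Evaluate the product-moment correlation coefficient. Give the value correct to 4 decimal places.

0.9480

r = (nΣst − ΣsΣt) / √[(nΣs² − (Σs)²)(nΣt² − (Σt)²)]
Numerator: 7×1427.87 − 78.2×109.1 = 1463.47
Denominator: √[(7676.48 − 6115.24)(13429.29 − 11902.81)] = √[1561.24 × 1526.48] = 1543.7622
r = 1463.47 / 1543.7622 ≈ 0.9480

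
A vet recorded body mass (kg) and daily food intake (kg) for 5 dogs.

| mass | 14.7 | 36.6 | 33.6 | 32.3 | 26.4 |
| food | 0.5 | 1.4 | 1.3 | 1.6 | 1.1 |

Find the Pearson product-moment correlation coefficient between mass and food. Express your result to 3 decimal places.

0.928

n = 5, Σx = 143.6, Σy = 5.9, Σx² = 4424.86, Σy² = 7.67, Σxy = 182.99
nΣxy − ΣxΣy = 914.95 − 847.24 = 67.71
nΣx² − (Σx)² = 22124.3 − 20620.96 = 1503.34; nΣy² − (Σy)² = 38.35 − 34.81 = 3.54
r = 67.71 / √(1503.34 × 3.54) = 67.71 / 72.9508 ≈ 0.928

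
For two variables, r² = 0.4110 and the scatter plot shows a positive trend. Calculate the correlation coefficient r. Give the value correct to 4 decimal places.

|r| = √0.4110 = 0.6411
The association is positive, so r = 0.6411.

0.6411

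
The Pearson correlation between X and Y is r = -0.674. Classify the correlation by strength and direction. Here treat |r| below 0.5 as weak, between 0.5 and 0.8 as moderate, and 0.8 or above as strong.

moderate negative

r = -0.674 < 0 so the relationship is negative.
|r| = 0.674, which falls in the moderate range.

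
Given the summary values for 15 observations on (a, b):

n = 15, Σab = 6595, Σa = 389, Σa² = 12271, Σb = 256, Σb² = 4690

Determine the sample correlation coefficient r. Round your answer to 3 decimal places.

-0.052

r = (nΣab − ΣaΣb) / √[(nΣa² − (Σa)²)(nΣb² − (Σb)²)]
Numerator: 15×6595 − 389×256 = -659
Denominator: √[(184065 − 151321)(70350 − 65536)] = √[32744 × 4814] = 12555.0634
r = -659 / 12555.0634 ≈ -0.052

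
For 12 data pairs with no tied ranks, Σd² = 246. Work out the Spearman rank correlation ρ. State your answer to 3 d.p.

0.140

ρ = 1 − 6Σd² / [n(n²−1)] = 1 − 6×246 / (12×143)
  = 1 − 1476/1716 = 1 − 0.8601 ≈ 0.140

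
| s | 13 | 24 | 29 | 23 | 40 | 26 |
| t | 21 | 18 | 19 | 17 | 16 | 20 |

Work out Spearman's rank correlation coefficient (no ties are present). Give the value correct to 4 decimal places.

-0.4857

Rank s: 1, 3, 5, 2, 6, 4
Rank t: 6, 3, 4, 2, 1, 5
d = rank(s) − rank(t): -5, 0, 1, 0, 5, -1; Σd² = 52
ρ = 1 − 6Σd² / [n(n²−1)] = 1 − 6×52 / (6×35) = 1 − 312/210 ≈ -0.4857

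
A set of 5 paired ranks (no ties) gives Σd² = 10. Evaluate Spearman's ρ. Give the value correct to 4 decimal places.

0.5000

ρ = 1 − 6Σd² / [n(n²−1)] = 1 − 6×10 / (5×24)
  = 1 − 60/120 = 1 − 0.50000 ≈ 0.5000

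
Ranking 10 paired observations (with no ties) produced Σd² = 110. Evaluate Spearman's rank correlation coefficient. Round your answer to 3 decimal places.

0.333

ρ = 1 − 6Σd² / [n(n²−1)] = 1 − 6×110 / (10×99)
  = 1 − 660/990 = 1 − 0.6667 ≈ 0.333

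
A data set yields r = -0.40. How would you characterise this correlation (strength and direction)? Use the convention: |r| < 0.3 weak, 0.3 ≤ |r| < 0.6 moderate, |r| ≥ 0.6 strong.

moderate negative

r = -0.40 < 0 so the relationship is negative.
|r| = 0.40, which falls in the moderate range.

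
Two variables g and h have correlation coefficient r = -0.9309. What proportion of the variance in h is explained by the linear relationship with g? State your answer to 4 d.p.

r² = (-0.9309)² = 0.8666

0.8666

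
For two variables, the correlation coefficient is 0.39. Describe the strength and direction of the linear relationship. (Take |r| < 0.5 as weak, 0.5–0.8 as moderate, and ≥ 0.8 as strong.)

weak positive

r = 0.39 > 0 so the relationship is positive.
|r| = 0.39, which falls in the weak range.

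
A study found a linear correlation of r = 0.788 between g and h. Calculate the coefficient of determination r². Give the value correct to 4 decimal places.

r² = (0.788)² = 0.6209

0.6209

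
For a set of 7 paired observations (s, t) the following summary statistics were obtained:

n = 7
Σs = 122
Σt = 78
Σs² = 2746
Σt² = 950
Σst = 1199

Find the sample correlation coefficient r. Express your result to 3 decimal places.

-0.717

r = (nΣst − ΣsΣt) / √[(nΣs² − (Σs)²)(nΣt² − (Σt)²)]
Numerator: 7×1199 − 122×78 = -1123
Denominator: √[(19222 − 14884)(6650 − 6084)] = √[4338 × 566] = 1566.9422
r = -1123 / 1566.9422 ≈ -0.717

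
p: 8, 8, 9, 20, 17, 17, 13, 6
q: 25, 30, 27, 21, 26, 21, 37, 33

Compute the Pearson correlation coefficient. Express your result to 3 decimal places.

-0.555

n = 8, Σp = 98, Σq = 220, Σp² = 1392, Σq² = 6270, Σpq = 2581
nΣpq − ΣpΣq = 20648 − 21560 = -912
nΣp² − (Σp)² = 11136 − 9604 = 1532; nΣq² − (Σq)² = 50160 − 48400 = 1760
r = -912 / √(1532 × 1760) = -912 / 1642.0475 ≈ -0.555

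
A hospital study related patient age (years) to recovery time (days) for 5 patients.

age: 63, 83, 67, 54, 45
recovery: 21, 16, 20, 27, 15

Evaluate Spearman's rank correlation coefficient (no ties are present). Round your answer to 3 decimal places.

Rank age: 3, 5, 4, 2, 1
Rank recovery: 4, 2, 3, 5, 1
d = rank(age) − rank(recovery): -1, 3, 1, -3, 0; Σd² = 20
ρ = 1 − 6Σd² / [n(n²−1)] = 1 − 6×20 / (5×24) = 1 − 120/120 ≈ 0.000

0.000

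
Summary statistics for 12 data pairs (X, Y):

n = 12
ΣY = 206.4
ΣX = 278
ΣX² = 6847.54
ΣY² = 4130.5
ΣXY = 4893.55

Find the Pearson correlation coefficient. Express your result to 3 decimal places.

0.230

r = (nΣXY − ΣXΣY) / √[(nΣX² − (ΣX)²)(nΣY² − (ΣY)²)]
Numerator: 12×4893.55 − 278×206.4 = 1343.4
Denominator: √[(82170.48 − 77284)(49566 − 42600.96)] = √[4886.48 × 6965.04] = 5833.9120
r = 1343.4 / 5833.9120 ≈ 0.230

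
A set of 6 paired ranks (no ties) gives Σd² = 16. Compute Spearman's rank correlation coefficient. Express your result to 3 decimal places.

0.543

ρ = 1 − 6Σd² / [n(n²−1)] = 1 − 6×16 / (6×35)
  = 1 − 96/210 = 1 − 0.4571 ≈ 0.543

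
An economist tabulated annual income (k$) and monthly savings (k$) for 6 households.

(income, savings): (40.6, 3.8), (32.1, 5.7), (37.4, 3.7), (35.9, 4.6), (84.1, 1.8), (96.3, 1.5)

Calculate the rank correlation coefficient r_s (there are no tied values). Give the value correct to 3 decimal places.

Rank income: 4, 1, 3, 2, 5, 6
Rank savings: 4, 6, 3, 5, 2, 1
d = rank(income) − rank(savings): 0, -5, 0, -3, 3, 5; Σd² = 68
ρ = 1 − 6Σd² / [n(n²−1)] = 1 − 6×68 / (6×35) = 1 − 408/210 ≈ -0.943

-0.943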